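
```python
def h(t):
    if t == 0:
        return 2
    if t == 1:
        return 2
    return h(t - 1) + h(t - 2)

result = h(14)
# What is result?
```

Build up from base cases: h(0)=2, h(1)=2, h(2)=4, h(3)=6, h(4)=10, h(5)=16, h(6)=26, ..., h(14)=1220

Answer: 1220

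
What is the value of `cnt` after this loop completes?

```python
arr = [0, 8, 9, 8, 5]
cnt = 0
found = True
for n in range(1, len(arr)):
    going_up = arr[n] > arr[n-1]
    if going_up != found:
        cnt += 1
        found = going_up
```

Count direction changes in [0, 8, 9, 8, 5]
`cnt` takes the values: 0 → 1

Answer: 1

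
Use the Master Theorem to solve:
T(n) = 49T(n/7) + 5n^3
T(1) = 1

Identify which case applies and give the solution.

a=49, b=7, f(n)=5n^3. log_7(49) = 2. Since c=3 > 2 and the regularity condition holds (49(n/7)^3 = (49/7^3)n^3 with 49/7^3 < 1), Case 3 applies: T(n) = Θ(f(n)) = O(n^3).

Answer: O(n^3) - Case 3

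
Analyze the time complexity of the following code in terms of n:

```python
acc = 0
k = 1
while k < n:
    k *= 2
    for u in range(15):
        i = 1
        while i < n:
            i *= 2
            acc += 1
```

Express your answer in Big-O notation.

Each loop level contributes: log n × 1 × log n. Multiplying the contributions gives O(log² n).

Answer: O(log² n)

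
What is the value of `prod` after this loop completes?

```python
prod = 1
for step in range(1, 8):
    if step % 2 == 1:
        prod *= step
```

Product of odd numbers 1 to 7
`prod` takes the values: 1 → 3 → 15 → 105

Answer: 105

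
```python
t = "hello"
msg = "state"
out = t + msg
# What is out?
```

Trace:
`t = "hello"` → t = 'hello'
`msg = "state"` → msg = 'state'
`out = t + msg` → out = 'hellostate'
So out = 'hellostate'

Answer: 'hellostate'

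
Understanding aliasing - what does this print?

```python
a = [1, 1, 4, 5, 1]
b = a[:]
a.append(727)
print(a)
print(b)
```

Key concept: slice [:] creates copy.
Step by step:
`a = [1, 1, 4, 5, 1]` → a = [1, 1, 4, 5, 1]
`b = a[:]` → b = [1, 1, 4, 5, 1]
`a.append(727)` → a = [1, 1, 4, 5, 1, 727]
`print(a)` → prints [1, 1, 4, 5, 1, 727]
`print(b)` → prints [1, 1, 4, 5, 1]

Answer:
[1, 1, 4, 5, 1, 727]
[1, 1, 4, 5, 1]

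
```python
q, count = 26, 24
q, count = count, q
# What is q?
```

Trace:
`q, count = 26, 24` → q = 26; count = 24
`q, count = count, q` → q = 24; count = 26
So q = 24

Answer: 24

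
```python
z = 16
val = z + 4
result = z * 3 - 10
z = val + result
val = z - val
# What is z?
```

Trace:
`z = 16` → z = 16
`val = z + 4` → val = 20
`result = z * 3 - 10` → result = 38
`z = val + result` → z = 58
`val = z - val` → val = 38
So z = 58

Answer: 58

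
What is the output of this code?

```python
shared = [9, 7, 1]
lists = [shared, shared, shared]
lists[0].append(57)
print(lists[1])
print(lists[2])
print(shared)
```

Key concept: list of same reference.
Step by step:
`shared = [9, 7, 1]` → shared = [9, 7, 1]
`lists = [shared, shared, shared]` → lists = [[9, 7, 1], [9, 7, 1], [9, 7, 1]]
`lists[0].append(57)` → shared = [9, 7, 1, 57]; lists = [[9, 7, 1, 57], [9, 7, 1, 57], [9, 7, 1, 57]]
`print(lists[1])` → prints [9, 7, 1, 57]
`print(lists[2])` → prints [9, 7, 1, 57]
`print(shared)` → prints [9, 7, 1, 57]

Answer:
[9, 7, 1, 57]
[9, 7, 1, 57]
[9, 7, 1, 57]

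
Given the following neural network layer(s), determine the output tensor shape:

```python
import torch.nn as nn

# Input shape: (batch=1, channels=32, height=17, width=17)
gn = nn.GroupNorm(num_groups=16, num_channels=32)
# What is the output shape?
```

Input: (1, 32, 17, 17) -> Output: (1, 32, 17, 17)

Answer: (1, 32, 17, 17)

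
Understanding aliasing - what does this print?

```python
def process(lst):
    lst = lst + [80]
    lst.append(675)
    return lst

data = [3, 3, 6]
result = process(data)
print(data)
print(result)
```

Key concept: rebinding parameter vs mutation.
Step by step:
`data = [3, 3, 6]` → data = [3, 3, 6]
`result = process(data)` → result = [3, 3, 6, 80, 675]
`print(data)` → prints [3, 3, 6]
`print(result)` → prints [3, 3, 6, 80, 675]

Answer:
[3, 3, 6]
[3, 3, 6, 80, 675]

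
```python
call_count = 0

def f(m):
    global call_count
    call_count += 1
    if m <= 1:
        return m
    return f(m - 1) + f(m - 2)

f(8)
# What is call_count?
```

Calls(m) = 1 + Calls(m-1) + Calls(m-2); Calls(0)=Calls(1)=1. For m=8 this gives 67.

Answer: 67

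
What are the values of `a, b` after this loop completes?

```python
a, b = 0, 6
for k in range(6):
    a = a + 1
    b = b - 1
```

a goes 0→6, b goes 6→0
`a, b` takes the values: (0, 6) → (1, 6) → (1, 5) → (2, 5) → (2, 4) → (3, 4) → (3, 3) → (4, 3) → (4, 2) → (5, 2) → (5, 1) → (6, 1) → (6, 0)

Answer: 6, 0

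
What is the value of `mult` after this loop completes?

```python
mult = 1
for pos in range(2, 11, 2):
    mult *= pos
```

Product of even numbers 2 to 10
`mult` takes the values: 1 → 2 → 8 → 48 → 384 → 3840

Answer: 3840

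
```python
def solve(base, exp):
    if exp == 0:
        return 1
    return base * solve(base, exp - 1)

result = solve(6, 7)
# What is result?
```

solve(6, 7) = 6 * 6 * 6 * 6 * 6 * 6 * 6 = 279936

Answer: 279936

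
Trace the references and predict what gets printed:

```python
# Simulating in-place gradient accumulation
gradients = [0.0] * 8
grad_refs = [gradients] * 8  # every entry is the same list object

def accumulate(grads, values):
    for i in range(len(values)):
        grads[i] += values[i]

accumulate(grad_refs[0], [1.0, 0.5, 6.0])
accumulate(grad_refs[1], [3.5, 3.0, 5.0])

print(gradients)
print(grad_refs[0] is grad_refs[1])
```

Key concept: gradient accumulation aliasing.
Step by step:
`gradients = [0.0] * 8` → gradients = [0.0, 0.0, 0.0, 0.0, 0.0, 0.0, 0.0, 0.0]
`grad_refs = [gradients] * 8` → grad_refs = [[0.0, 0.0, 0.0, 0.0, 0.0, 0.0, 0.0, 0.0], [0.0, 0.0, 0.0, 0.0, 0.0, 0.0, 0.0, 0.0], [0.0, 0.0, 0.0, 0.0, 0.0, 0.0, 0.0, 0.0], [0.0, 0.0, 0.0, 0.0, 0.0, 0.0, 0.0, 0.0], [0.0, 0.0, 0.0, 0.0, 0.0, 0.0, 0.0, 0.0], [0.0, 0.0, 0.0, 0.0, 0.0, 0.0, 0.0, 0.0], [0.0, 0.0, 0.0, 0.0, 0.0, 0.0, 0.0, 0.0], [0.0, 0.0, 0.0, 0.0, 0.0, 0.0, 0.0, 0.0]]
`accumulate(grad_refs[0], [1.0, 0.5, 6.0])` → gradients = [1.0, 0.5, 6.0, 0.0, 0.0, 0.0, 0.0, 0.0]; grad_refs = [[1.0, 0.5, 6.0, 0.0, 0.0, 0.0, 0.0, 0.0], [1.0, 0.5, 6.0, 0.0, 0.0, 0.0, 0.0, 0.0], [1.0, 0.5, 6.0, 0.0, 0.0, 0.0, 0.0, 0.0], [1.0, 0.5, 6.0, 0.0, 0.0, 0.0, 0.0, 0.0], [1.0, 0.5, 6.0, 0.0, 0.0, 0.0, 0.0, 0.0], [1.0, 0.5, 6.0, 0.0, 0.0, 0.0, 0.0, 0.0], [1.0, 0.5, 6.0, 0.0, 0.0, 0.0, 0.0, 0.0], [1.0, 0.5, 6.0, 0.0, 0.0, 0.0, 0.0, 0.0]]
`accumulate(grad_refs[1], [3.5, 3.0, 5.0])` → gradients = [4.5, 3.5, 11.0, 0.0, 0.0, 0.0, 0.0, 0.0]; grad_refs = [[4.5, 3.5, 11.0, 0.0, 0.0, 0.0, 0.0, 0.0], [4.5, 3.5, 11.0, 0.0, 0.0, 0.0, 0.0, 0.0], [4.5, 3.5, 11.0, 0.0, 0.0, 0.0, 0.0, 0.0], [4.5, 3.5, 11.0, 0.0, 0.0, 0.0, 0.0, 0.0], [4.5, 3.5, 11.0, 0.0, 0.0, 0.0, 0.0, 0.0], [4.5, 3.5, 11.0, 0.0, 0.0, 0.0, 0.0, 0.0], [4.5, 3.5, 11.0, 0.0, 0.0, 0.0, 0.0, 0.0], [4.5, 3.5, 11.0, 0.0, 0.0, 0.0, 0.0, 0.0]]
`print(gradients)` → prints [4.5, 3.5, 11.0, 0.0, 0.0, 0.0, 0.0, 0.0]
`print(grad_refs[0] is grad_refs[1])` → prints True

Answer:
[4.5, 3.5, 11.0, 0.0, 0.0, 0.0, 0.0, 0.0]
True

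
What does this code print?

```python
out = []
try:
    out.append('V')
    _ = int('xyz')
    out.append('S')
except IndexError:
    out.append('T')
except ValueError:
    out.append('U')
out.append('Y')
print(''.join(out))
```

Execution trace: 'V' (try body) → 'U' (except ValueError) → 'Y' (after the try/except). Output: VUY

Answer: VUY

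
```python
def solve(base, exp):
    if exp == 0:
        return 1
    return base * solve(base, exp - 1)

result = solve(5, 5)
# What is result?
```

solve(5, 5) = 5 * 5 * 5 * 5 * 5 = 3125

Answer: 3125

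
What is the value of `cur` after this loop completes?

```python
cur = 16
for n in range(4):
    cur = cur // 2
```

Halve 4 times: 16 // 2^4 = 1
`cur` takes the values: 16 → 8 → 4 → 2 → 1

Answer: 1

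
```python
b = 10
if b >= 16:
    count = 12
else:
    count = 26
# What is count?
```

Trace:
`b = 10` → b = 10
`if b >= 16: ...` → b >= 16 is False, take else branch → count = 26
So count = 26

Answer: 26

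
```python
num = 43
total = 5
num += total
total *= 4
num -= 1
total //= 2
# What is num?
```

Trace:
`num = 43` → num = 43
`total = 5` → total = 5
`num += total` → num = 48
`total *= 4` → total = 20
`num -= 1` → num = 47
`total //= 2` → total = 10
So num = 47

Answer: 47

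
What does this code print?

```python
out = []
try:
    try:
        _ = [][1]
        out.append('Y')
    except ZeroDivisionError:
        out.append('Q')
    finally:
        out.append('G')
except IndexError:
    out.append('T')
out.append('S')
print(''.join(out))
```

Execution trace: 'G' (finally) → 'T' (outer except IndexError) → 'S' (after the try/except). Output: GTS

Answer: GTS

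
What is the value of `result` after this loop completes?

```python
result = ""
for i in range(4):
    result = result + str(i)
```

Concatenate digits 0 to 3
`result` takes the values: "" → "0" → "01" → "012" → "0123"

Answer: "0123"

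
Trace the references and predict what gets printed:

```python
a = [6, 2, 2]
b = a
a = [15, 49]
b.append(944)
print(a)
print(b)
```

Key concept: rebinding vs mutation: a is rebound to a new list, b still points at the original.
Step by step:
`a = [6, 2, 2]` → a = [6, 2, 2]
`b = a` → b = [6, 2, 2] (same object as a)
`a = [15, 49]` → a = [15, 49]
`b.append(944)` → b = [6, 2, 2, 944]
`print(a)` → prints [15, 49]
`print(b)` → prints [6, 2, 2, 944]

Answer:
[15, 49]
[6, 2, 2, 944]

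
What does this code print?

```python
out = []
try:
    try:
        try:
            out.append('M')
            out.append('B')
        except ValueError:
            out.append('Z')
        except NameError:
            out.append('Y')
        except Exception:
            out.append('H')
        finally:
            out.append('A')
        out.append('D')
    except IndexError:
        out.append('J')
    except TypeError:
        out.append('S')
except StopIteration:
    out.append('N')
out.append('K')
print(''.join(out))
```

Execution trace: 'M' (inner try body) → 'B' (inner try body, no exception) → 'A' (inner finally) → 'D' (try body, no exception) → 'K' (after the try/except). Output: MBADK

Answer: MBADK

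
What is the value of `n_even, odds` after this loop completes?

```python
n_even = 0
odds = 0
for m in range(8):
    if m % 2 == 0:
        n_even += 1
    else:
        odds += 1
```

Count evens and odds in range(8)
`n_even, odds` takes the values: (0, 0) → (1, 0) → (1, 1) → (2, 1) → (2, 2) → (3, 2) → (3, 3) → (4, 3) → (4, 4)

Answer: 4, 4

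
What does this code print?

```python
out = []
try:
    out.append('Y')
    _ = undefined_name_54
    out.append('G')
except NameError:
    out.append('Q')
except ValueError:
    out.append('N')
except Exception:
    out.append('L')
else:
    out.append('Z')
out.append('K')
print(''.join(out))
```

Execution trace: 'Y' (try body) → 'Q' (except NameError) → 'K' (after the try/except). Output: YQK

Answer: YQK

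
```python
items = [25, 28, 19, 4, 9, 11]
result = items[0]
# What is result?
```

Trace:
`items = [25, 28, 19, 4, 9, 11]` → items = [25, 28, 19, 4, 9, 11]
`result = items[0]` → result = 25
So result = 25

Answer: 25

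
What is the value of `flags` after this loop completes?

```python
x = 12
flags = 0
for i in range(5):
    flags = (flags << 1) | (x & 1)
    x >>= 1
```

Reverse lowest 5 bits of 12
`flags` takes the values: 0 → 1 → 3 → 6

Answer: 6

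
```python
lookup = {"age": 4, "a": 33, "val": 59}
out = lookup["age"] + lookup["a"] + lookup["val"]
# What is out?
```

Trace:
`lookup = {"age": 4, "a": 33, "val": 59}` → lookup = {'age': 4, 'a': 33, 'val': 59}
`out = lookup["age"] + lookup["a"] + lookup["val"]` → out = 96
So out = 96

Answer: 96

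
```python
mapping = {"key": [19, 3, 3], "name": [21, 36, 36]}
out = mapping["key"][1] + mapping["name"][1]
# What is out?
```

Trace:
`mapping = {"key": [19, 3, 3], "name": [21, 36, 36]}` → mapping = {'key': [19, 3, 3], 'name': [21, 36, 36]}
`out = mapping["key"][1] + mapping["name"][1]` → out = 39
So out = 39

Answer: 39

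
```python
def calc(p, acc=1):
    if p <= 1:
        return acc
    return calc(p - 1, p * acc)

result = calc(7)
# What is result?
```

Accumulator trace (n, acc): (7, 1) -> (6, 7) -> (5, 42) -> (4, 210) -> (3, 840) -> (2, 2520) -> (1, 5040) -> return 5040

Answer: 5040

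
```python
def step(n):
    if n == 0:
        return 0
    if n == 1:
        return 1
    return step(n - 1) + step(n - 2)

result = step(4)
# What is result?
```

Build up from base cases: step(0)=0, step(1)=1, step(2)=1, step(3)=2, step(4)=3

Answer: 3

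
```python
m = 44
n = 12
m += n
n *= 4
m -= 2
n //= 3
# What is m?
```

Trace:
`m = 44` → m = 44
`n = 12` → n = 12
`m += n` → m = 56
`n *= 4` → n = 48
`m -= 2` → m = 54
`n //= 3` → n = 16
So m = 54

Answer: 54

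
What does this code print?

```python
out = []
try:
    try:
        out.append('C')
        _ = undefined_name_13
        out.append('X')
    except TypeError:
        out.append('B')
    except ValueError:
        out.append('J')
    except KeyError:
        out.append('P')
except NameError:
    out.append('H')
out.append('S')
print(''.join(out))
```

Execution trace: 'C' (try body) → 'H' (outer except NameError) → 'S' (after the try/except). Output: CHS

Answer: CHS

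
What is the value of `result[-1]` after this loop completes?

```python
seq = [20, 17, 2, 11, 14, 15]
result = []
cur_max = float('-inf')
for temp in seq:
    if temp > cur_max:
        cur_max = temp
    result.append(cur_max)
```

Running max ends at 20
`result` takes the values: [] → [20] → [20, 20] → [20, 20, 20] → [20, 20, 20, 20] → [20, 20, 20, 20, 20] → [20, 20, 20, 20, 20, 20]
So `result[-1]` = 20

Answer: 20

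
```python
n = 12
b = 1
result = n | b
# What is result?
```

Trace:
`n = 12` → n = 12
`b = 1` → b = 1
`result = n | b` → result = 13
So result = 13

Answer: 13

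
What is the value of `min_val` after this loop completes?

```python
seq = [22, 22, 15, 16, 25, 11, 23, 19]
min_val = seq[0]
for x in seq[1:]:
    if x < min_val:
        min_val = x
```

Minimum of [22, 22, 15, 16, 25, 11, 23, 19]
`min_val` takes the values: 22 → 15 → 11

Answer: 11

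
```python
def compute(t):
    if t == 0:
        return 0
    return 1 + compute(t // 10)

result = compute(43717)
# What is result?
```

Count of digits of 43717: 5

Answer: 5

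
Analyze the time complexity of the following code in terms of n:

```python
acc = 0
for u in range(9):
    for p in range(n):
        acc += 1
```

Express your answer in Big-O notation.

Each loop level contributes: 1 × n. Multiplying the contributions gives O(n).

Answer: O(n)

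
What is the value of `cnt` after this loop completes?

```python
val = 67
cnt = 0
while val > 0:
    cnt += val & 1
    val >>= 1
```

Count set bits in 67 (binary: 0b1000011)
`cnt` takes the values: 0 → 1 → 2 → 3

Answer: 3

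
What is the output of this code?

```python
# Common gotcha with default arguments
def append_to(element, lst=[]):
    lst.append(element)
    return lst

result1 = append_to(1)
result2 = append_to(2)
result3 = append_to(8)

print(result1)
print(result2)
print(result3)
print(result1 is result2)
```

Key concept: mutable default argument gotcha.
Step by step:
`result1 = append_to(1)` → result1 = [1]
`result2 = append_to(2)` → result1 = [1, 2] (same object as result2); result2 = [1, 2] (same object as result1)
`result3 = append_to(8)` → result1 = [1, 2, 8] (same object as result2, result3); result2 = [1, 2, 8] (same object as result1, result3); result3 = [1, 2, 8] (same object as result1, result2)
`print(result1)` → prints [1, 2, 8]
`print(result2)` → prints [1, 2, 8]
`print(result3)` → prints [1, 2, 8]
`print(result1 is result2)` → prints True

Answer:
[1, 2, 8]
[1, 2, 8]
[1, 2, 8]
True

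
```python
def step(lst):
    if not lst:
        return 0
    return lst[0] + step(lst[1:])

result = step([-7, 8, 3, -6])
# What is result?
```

(-7) + 8 + 3 + (-6) + 0 = -2

Answer: -2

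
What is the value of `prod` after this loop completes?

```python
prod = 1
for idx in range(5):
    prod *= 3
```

3^5 = 243
`prod` takes the values: 1 → 3 → 9 → 27 → 81 → 243

Answer: 243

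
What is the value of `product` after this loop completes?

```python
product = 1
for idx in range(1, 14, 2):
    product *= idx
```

Product of 1, 3, 5, ... up to 13
`product` takes the values: 1 → 3 → 15 → 105 → 945 → 10395 → 135135

Answer: 135135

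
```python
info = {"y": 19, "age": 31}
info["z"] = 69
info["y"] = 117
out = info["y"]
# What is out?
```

Trace:
`info = {"y": 19, "age": 31}` → info = {'y': 19, 'age': 31}
`info["z"] = 69` → info = {'y': 19, 'age': 31, 'z': 69}
`info["y"] = 117` → info = {'y': 117, 'age': 31, 'z': 69}
`out = info["y"]` → out = 117
So out = 117

Answer: 117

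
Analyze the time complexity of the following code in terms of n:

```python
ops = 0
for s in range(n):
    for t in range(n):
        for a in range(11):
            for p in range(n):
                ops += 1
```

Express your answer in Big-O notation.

Each loop level contributes: n × n × 1 × n. Multiplying the contributions gives O(n^3).

Answer: O(n^3)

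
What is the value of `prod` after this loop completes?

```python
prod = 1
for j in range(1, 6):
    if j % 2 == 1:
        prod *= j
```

Product of odd numbers 1 to 5
`prod` takes the values: 1 → 3 → 15

Answer: 15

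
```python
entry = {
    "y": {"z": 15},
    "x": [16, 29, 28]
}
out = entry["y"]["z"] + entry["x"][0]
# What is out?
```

Trace:
`entry = { ...` → entry = {'y': {'z': 15}, 'x': [16, 29, 28]}
`out = entry["y"]["z"] + entry["x"][0]` → out = 31
So out = 31

Answer: 31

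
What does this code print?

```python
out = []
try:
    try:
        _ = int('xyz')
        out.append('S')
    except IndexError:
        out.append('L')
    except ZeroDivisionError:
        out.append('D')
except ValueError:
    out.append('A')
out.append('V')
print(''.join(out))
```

Execution trace: 'A' (outer except ValueError) → 'V' (after the try/except). Output: AV

Answer: AV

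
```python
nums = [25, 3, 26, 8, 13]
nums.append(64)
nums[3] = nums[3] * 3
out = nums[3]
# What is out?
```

Trace:
`nums = [25, 3, 26, 8, 13]` → nums = [25, 3, 26, 8, 13]
`nums.append(64)` → nums = [25, 3, 26, 8, 13, 64]
`nums[3] = nums[3] * 3` → nums = [25, 3, 26, 24, 13, 64]
`out = nums[3]` → out = 24
So out = 24

Answer: 24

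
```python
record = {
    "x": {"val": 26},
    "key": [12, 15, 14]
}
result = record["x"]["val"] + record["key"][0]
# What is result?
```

Trace:
`record = { ...` → record = {'x': {'val': 26}, 'key': [12, 15, 14]}
`result = record["x"]["val"] + record["key"][0]` → result = 38
So result = 38

Answer: 38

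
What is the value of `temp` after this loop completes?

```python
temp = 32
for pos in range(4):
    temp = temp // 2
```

Halve 4 times: 32 // 2^4 = 2
`temp` takes the values: 32 → 16 → 8 → 4 → 2

Answer: 2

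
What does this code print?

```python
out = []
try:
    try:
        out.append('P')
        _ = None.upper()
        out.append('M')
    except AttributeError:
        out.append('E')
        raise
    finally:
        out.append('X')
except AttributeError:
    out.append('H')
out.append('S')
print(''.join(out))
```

Execution trace: 'P' (try body) → 'E' (except AttributeError) → 'X' (finally) → 'H' (outer except AttributeError) → 'S' (after the try/except). Output: PEXHS

Answer: PEXHS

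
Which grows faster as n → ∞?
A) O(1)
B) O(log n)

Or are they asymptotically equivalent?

O(1) vs O(log n): Higher order terms dominate.

Answer: B) O(log n) grows faster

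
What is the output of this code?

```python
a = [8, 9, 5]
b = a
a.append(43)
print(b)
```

Key concept: basic list aliasing.
Step by step:
`a = [8, 9, 5]` → a = [8, 9, 5]
`b = a` → b = [8, 9, 5] (same object as a)
`a.append(43)` → a = [8, 9, 5, 43] (same object as b); b = [8, 9, 5, 43] (same object as a)
`print(b)` → prints [8, 9, 5, 43]

Answer: [8, 9, 5, 43]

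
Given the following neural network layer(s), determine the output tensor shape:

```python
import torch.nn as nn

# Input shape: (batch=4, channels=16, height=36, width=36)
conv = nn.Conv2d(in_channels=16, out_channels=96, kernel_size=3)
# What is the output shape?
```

Input: (4, 16, 36, 36) -> Output: (4, 96, 34, 34)

Answer: (4, 96, 34, 34)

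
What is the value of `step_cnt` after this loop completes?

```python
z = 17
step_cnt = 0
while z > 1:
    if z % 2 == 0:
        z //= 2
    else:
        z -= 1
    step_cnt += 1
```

Steps to reduce 17 to 1
`step_cnt` takes the values: 0 → 1 → 2 → 3 → 4 → 5

Answer: 5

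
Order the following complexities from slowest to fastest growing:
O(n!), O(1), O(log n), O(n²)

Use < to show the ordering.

Ordered by growth rate: O(1) < O(log n) < O(n²) < O(n!)

Answer: O(1) < O(log n) < O(n²) < O(n!)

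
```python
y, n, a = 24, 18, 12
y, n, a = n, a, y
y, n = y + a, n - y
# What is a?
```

Trace:
`y, n, a = 24, 18, 12` → y = 24; n = 18; a = 12
`y, n, a = n, a, y` → y = 18; n = 12; a = 24
`y, n = y + a, n - y` → y = 42; n = -6
So a = 24

Answer: 24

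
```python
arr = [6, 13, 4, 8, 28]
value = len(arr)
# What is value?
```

Trace:
`arr = [6, 13, 4, 8, 28]` → arr = [6, 13, 4, 8, 28]
`value = len(arr)` → value = 5
So value = 5

Answer: 5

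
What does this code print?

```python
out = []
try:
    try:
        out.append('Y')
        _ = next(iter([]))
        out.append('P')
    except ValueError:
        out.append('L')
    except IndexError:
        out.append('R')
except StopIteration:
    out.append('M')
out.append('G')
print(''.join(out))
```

Execution trace: 'Y' (inner try body) → 'M' (outer except StopIteration) → 'G' (after the try/except). Output: YMG

Answer: YMG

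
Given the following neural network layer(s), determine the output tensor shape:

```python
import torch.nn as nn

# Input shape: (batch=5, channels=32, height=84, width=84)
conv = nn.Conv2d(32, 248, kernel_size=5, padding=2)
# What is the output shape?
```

Input: (5, 32, 84, 84) -> Output: (5, 248, 84, 84)

Answer: (5, 248, 84, 84)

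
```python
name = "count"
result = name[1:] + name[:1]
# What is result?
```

Trace:
`name = "count"` → name = 'count'
`result = name[1:] + name[:1]` → result = 'ountc'
So result = 'ountc'

Answer: 'ountc'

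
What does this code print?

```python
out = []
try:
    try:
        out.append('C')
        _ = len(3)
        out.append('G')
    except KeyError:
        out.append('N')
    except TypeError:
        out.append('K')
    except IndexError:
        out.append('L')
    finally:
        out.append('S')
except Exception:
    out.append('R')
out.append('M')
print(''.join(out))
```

Execution trace: 'C' (inner try body) → 'K' (inner except TypeError) → 'S' (inner finally) → 'M' (after the try/except). Output: CKSM

Answer: CKSM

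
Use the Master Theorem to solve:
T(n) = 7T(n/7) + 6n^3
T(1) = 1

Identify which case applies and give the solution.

a=7, b=7, f(n)=6n^3. log_7(7) = 1. Since c=3 > 1 and the regularity condition holds (7(n/7)^3 = (7/7^3)n^3 with 7/7^3 < 1), Case 3 applies: T(n) = Θ(f(n)) = O(n^3).

Answer: O(n^3) - Case 3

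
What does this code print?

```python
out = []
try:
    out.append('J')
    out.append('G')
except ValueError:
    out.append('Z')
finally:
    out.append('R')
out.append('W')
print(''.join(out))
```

Execution trace: 'J' (try body) → 'G' (try body, no exception) → 'R' (finally) → 'W' (after the try/except). Output: JGRW

Answer: JGRW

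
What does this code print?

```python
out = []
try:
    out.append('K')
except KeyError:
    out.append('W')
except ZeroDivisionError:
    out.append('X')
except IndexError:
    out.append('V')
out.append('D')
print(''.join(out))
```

Execution trace: 'K' (try body, no exception) → 'D' (after the try/except). Output: KD

Answer: KD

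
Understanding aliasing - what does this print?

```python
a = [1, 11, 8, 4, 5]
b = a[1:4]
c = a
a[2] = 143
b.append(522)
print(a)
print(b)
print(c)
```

Key concept: slice vs alias.
Step by step:
`a = [1, 11, 8, 4, 5]` → a = [1, 11, 8, 4, 5]
`b = a[1:4]` → b = [11, 8, 4]
`c = a` → c = [1, 11, 8, 4, 5] (same object as a)
`a[2] = 143` → a = [1, 11, 143, 4, 5] (same object as c); c = [1, 11, 143, 4, 5] (same object as a)
`b.append(522)` → b = [11, 8, 4, 522]
`print(a)` → prints [1, 11, 143, 4, 5]
`print(b)` → prints [11, 8, 4, 522]
`print(c)` → prints [1, 11, 143, 4, 5]

Answer:
[1, 11, 143, 4, 5]
[11, 8, 4, 522]
[1, 11, 143, 4, 5]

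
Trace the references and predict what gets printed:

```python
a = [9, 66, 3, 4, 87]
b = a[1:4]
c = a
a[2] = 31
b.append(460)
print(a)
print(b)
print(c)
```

Key concept: slice vs alias.
Step by step:
`a = [9, 66, 3, 4, 87]` → a = [9, 66, 3, 4, 87]
`b = a[1:4]` → b = [66, 3, 4]
`c = a` → c = [9, 66, 3, 4, 87] (same object as a)
`a[2] = 31` → a = [9, 66, 31, 4, 87] (same object as c); c = [9, 66, 31, 4, 87] (same object as a)
`b.append(460)` → b = [66, 3, 4, 460]
`print(a)` → prints [9, 66, 31, 4, 87]
`print(b)` → prints [66, 3, 4, 460]
`print(c)` → prints [9, 66, 31, 4, 87]

Answer:
[9, 66, 31, 4, 87]
[66, 3, 4, 460]
[9, 66, 31, 4, 87]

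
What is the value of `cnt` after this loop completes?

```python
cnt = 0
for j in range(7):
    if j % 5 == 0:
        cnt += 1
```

Count numbers divisible by 5 in range(7)
`cnt` takes the values: 0 → 1 → 2

Answer: 2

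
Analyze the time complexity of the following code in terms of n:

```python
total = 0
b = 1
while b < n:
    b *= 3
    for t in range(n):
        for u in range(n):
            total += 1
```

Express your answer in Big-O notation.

Each loop level contributes: log n × n × n. Multiplying the contributions gives O(n^2 log n).

Answer: O(n^2 log n)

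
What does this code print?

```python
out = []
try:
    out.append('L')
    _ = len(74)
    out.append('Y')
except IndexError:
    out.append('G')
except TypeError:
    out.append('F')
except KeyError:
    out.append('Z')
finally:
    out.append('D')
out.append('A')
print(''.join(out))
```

Execution trace: 'L' (try body) → 'F' (except TypeError) → 'D' (finally) → 'A' (after the try/except). Output: LFDA

Answer: LFDA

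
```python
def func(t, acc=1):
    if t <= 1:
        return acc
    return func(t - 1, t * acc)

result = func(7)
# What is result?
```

Accumulator trace (n, acc): (7, 1) -> (6, 7) -> (5, 42) -> (4, 210) -> (3, 840) -> (2, 2520) -> (1, 5040) -> return 5040

Answer: 5040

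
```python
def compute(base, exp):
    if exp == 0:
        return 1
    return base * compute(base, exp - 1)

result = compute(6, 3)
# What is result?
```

compute(6, 3) = 6 * 6 * 6 = 216

Answer: 216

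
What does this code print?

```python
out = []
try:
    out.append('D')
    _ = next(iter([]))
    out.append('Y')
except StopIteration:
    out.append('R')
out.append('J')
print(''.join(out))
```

Execution trace: 'D' (try body) → 'R' (except StopIteration) → 'J' (after the try/except). Output: DRJ

Answer: DRJ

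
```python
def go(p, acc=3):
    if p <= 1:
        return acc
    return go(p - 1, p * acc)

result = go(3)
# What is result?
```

Accumulator trace (n, acc): (3, 3) -> (2, 9) -> (1, 18) -> return 18

Answer: 18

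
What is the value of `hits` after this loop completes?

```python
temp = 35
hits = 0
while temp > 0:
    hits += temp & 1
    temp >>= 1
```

Count set bits in 35 (binary: 0b100011)
`hits` takes the values: 0 → 1 → 2 → 3

Answer: 3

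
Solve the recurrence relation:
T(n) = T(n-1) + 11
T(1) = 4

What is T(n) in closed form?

Unrolling: T(n) = T(1) + 11·(n-1) = 4 + 11(n-1) = 11n - 7.

Answer: T(n) = 11n - 7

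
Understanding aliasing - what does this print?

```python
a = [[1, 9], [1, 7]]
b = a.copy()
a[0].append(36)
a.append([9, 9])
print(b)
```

Key concept: shallow copy with nested lists.
Step by step:
`a = [[1, 9], [1, 7]]` → a = [[1, 9], [1, 7]]
`b = a.copy()` → b = [[1, 9], [1, 7]]
`a[0].append(36)` → a = [[1, 9, 36], [1, 7]]; b = [[1, 9, 36], [1, 7]]
`a.append([9, 9])` → a = [[1, 9, 36], [1, 7], [9, 9]]
`print(b)` → prints [[1, 9, 36], [1, 7]]

Answer: [[1, 9, 36], [1, 7]]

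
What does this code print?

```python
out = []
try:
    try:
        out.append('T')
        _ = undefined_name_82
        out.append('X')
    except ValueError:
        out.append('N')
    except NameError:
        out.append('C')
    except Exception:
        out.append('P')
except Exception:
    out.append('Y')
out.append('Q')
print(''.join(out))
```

Execution trace: 'T' (inner try body) → 'C' (inner except NameError) → 'Q' (after the try/except). Output: TCQ

Answer: TCQ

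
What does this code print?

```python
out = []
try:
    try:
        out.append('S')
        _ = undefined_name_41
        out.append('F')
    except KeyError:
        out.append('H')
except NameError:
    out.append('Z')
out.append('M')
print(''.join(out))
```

Execution trace: 'S' (try body) → 'Z' (outer except NameError) → 'M' (after the try/except). Output: SZM

Answer: SZM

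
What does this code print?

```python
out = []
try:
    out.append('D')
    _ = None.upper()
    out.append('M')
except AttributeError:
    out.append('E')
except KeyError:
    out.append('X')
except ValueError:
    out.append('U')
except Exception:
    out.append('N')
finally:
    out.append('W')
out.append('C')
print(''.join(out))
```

Execution trace: 'D' (try body) → 'E' (except AttributeError) → 'W' (finally) → 'C' (after the try/except). Output: DEWC

Answer: DEWC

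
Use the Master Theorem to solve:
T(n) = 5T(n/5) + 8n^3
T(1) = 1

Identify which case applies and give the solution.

a=5, b=5, f(n)=8n^3. log_5(5) = 1. Since c=3 > 1 and the regularity condition holds (5(n/5)^3 = (5/5^3)n^3 with 5/5^3 < 1), Case 3 applies: T(n) = Θ(f(n)) = O(n^3).

Answer: O(n^3) - Case 3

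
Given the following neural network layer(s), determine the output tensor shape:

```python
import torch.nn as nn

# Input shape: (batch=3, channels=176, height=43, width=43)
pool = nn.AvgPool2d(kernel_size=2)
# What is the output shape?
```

Input: (3, 176, 43, 43) -> Output: (3, 176, 21, 21)

Answer: (3, 176, 21, 21)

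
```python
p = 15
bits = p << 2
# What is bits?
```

Trace:
`p = 15` → p = 15
`bits = p << 2` → bits = 60
So bits = 60

Answer: 60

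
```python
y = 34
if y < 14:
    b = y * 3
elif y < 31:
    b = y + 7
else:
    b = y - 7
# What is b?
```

Trace:
`y = 34` → y = 34
`if y < 14: ...` → y < 14 is False, y < 31 is False, take else branch → b = 27
So b = 27

Answer: 27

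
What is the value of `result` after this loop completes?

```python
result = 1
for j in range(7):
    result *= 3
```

3^7 = 2187
`result` takes the values: 1 → 3 → 9 → 27 → 81 → 243 → 729 → 2187

Answer: 2187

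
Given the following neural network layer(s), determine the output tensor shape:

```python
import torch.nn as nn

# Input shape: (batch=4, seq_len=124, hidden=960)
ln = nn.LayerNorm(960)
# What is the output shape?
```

Input: (4, 124, 960) -> Output: (4, 124, 960)

Answer: (4, 124, 960)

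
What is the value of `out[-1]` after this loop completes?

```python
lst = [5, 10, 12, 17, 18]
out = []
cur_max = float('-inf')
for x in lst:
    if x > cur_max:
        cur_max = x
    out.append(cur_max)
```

Running max ends at 18
`out` takes the values: [] → [5] → [5, 10] → [5, 10, 12] → [5, 10, 12, 17] → [5, 10, 12, 17, 18]
So `out[-1]` = 18

Answer: 18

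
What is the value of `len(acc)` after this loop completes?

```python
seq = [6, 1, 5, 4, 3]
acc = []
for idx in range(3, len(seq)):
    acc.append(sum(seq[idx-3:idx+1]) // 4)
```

Number of 4-element averages
`acc` takes the values: [] → [4] → [4, 3]
So `len(acc)` = 2

Answer: 2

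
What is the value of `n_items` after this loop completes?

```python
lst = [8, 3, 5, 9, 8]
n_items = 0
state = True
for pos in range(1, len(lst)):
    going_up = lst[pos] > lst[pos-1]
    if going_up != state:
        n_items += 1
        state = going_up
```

Count direction changes in [8, 3, 5, 9, 8]
`n_items` takes the values: 0 → 1 → 2 → 3

Answer: 3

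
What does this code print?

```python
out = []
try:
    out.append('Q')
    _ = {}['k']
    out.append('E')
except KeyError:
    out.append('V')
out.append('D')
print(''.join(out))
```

Execution trace: 'Q' (try body) → 'V' (except KeyError) → 'D' (after the try/except). Output: QVD

Answer: QVD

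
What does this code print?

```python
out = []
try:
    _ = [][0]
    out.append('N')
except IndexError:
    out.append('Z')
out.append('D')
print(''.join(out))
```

Execution trace: 'Z' (except IndexError) → 'D' (after the try/except). Output: ZD

Answer: ZD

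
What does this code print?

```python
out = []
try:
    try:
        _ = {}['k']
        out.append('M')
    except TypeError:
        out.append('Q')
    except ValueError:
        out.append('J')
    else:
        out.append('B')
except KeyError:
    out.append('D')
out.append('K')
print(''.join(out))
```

Execution trace: 'D' (outer except KeyError) → 'K' (after the try/except). Output: DK

Answer: DK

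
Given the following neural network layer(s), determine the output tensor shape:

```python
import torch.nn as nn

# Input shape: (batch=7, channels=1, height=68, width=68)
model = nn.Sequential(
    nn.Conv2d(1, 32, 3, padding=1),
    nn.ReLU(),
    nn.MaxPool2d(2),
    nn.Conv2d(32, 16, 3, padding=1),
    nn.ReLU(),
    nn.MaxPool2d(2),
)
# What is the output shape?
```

Input: (7, 1, 68, 68) -> after first Conv2d: (7, 32, 68, 68) -> after first MaxPool2d: (7, 32, 34, 34) -> after second Conv2d: (7, 16, 34, 34) -> Output: (7, 16, 17, 17)

Answer: (7, 16, 17, 17)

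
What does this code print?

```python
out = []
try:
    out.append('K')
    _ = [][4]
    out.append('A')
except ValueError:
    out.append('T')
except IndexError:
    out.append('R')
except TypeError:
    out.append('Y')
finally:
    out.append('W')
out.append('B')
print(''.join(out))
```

Execution trace: 'K' (try body) → 'R' (except IndexError) → 'W' (finally) → 'B' (after the try/except). Output: KRWB

Answer: KRWB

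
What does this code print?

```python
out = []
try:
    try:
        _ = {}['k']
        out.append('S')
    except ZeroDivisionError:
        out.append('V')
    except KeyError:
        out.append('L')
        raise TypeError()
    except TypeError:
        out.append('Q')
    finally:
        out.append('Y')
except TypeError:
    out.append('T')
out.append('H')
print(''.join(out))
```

Execution trace: 'L' (inner except KeyError) → 'Y' (inner finally) → 'T' (outer except TypeError) → 'H' (after the try/except). Output: LYTH

Answer: LYTH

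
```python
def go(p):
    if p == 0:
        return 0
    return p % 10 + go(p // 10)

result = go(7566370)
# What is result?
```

Sum of digits of 7566370: 0 + 7 + 3 + 6 + 6 + 5 + 7 = 34

Answer: 34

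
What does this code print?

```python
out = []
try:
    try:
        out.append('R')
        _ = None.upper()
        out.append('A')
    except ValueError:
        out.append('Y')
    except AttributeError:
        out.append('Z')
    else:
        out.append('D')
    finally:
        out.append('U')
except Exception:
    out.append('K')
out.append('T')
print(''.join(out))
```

Execution trace: 'R' (inner try body) → 'Z' (inner except AttributeError) → 'U' (inner finally) → 'T' (after the try/except). Output: RZUT

Answer: RZUT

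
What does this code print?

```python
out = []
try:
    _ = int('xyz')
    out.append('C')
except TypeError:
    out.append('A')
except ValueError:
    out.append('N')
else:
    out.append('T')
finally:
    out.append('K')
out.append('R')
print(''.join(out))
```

Execution trace: 'N' (except ValueError) → 'K' (finally) → 'R' (after the try/except). Output: NKR

Answer: NKR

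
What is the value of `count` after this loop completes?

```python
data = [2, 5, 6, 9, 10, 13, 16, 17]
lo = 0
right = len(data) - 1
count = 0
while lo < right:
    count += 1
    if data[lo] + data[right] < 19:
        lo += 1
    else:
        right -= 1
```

Steps to find pair summing to 19
`count` takes the values: 0 → 1 → 2 → 3 → 4 → 5 → 6 → 7

Answer: 7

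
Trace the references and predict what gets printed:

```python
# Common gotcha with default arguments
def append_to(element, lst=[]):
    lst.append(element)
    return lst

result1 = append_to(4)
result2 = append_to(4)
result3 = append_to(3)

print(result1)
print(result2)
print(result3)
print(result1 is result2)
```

Key concept: mutable default argument gotcha.
Step by step:
`result1 = append_to(4)` → result1 = [4]
`result2 = append_to(4)` → result1 = [4, 4] (same object as result2); result2 = [4, 4] (same object as result1)
`result3 = append_to(3)` → result1 = [4, 4, 3] (same object as result2, result3); result2 = [4, 4, 3] (same object as result1, result3); result3 = [4, 4, 3] (same object as result1, result2)
`print(result1)` → prints [4, 4, 3]
`print(result2)` → prints [4, 4, 3]
`print(result3)` → prints [4, 4, 3]
`print(result1 is result2)` → prints True

Answer:
[4, 4, 3]
[4, 4, 3]
[4, 4, 3]
True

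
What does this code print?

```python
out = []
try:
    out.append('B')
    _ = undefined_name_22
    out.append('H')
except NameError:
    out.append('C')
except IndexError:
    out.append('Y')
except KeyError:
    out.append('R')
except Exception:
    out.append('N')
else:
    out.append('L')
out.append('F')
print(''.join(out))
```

Execution trace: 'B' (try body) → 'C' (except NameError) → 'F' (after the try/except). Output: BCF

Answer: BCF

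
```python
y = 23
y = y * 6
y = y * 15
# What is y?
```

Trace:
`y = 23` → y = 23
`y = y * 6` → y = 138
`y = y * 15` → y = 2070
So y = 2070

Answer: 2070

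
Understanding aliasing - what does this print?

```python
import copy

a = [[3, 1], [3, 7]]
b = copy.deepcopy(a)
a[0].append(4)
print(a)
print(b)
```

Key concept: deep copy is fully independent.
Step by step:
`a = [[3, 1], [3, 7]]` → a = [[3, 1], [3, 7]]
`b = copy.deepcopy(a)` → b = [[3, 1], [3, 7]]
`a[0].append(4)` → a = [[3, 1, 4], [3, 7]]
`print(a)` → prints [[3, 1, 4], [3, 7]]
`print(b)` → prints [[3, 1], [3, 7]]

Answer:
[[3, 1, 4], [3, 7]]
[[3, 1], [3, 7]]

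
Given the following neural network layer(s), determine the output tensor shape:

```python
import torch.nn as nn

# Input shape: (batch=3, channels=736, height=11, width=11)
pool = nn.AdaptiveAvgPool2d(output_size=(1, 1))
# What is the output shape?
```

Input: (3, 736, 11, 11) -> Output: (3, 736, 1, 1)

Answer: (3, 736, 1, 1)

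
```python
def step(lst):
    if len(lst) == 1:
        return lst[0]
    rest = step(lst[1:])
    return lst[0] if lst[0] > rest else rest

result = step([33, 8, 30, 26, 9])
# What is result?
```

Recursive max over [33, 8, 30, 26, 9] = 33

Answer: 33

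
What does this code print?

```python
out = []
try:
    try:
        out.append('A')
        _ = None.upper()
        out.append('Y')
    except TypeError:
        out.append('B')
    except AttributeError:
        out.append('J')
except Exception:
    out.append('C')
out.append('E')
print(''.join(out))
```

Execution trace: 'A' (inner try body) → 'J' (inner except AttributeError) → 'E' (after the try/except). Output: AJE

Answer: AJE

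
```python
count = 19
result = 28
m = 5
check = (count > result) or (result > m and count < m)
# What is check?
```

Trace:
`count = 19` → count = 19
`result = 28` → result = 28
`m = 5` → m = 5
`check = (count > result) or (result > m and count < m)` → check = False
So check = False

Answer: False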